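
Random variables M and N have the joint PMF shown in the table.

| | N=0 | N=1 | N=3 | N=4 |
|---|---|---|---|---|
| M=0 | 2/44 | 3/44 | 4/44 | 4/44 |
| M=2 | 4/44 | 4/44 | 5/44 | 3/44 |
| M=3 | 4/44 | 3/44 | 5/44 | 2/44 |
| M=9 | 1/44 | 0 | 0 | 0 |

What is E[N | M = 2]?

31/16

P(M = 2) = 4/11.
Summing N·P(M=x,N=y) over the conditioning event gives 31/44.
E[N | M = 2] = (31/44) / (4/11) = 31/16.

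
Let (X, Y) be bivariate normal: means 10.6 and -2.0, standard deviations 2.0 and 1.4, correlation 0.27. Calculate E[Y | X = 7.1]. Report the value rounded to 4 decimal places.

-2.6615

For a bivariate normal, E[Y | X=x] = μ_Y + ρ·(σ_Y/σ_X)·(x − μ_X).
E[Y | X=7.1] = -2.0 + (0.27)·(1.4/2.0)·(7.1 − (10.6)) = -2.0 + (0.189)·(-3.5) = -2.6615.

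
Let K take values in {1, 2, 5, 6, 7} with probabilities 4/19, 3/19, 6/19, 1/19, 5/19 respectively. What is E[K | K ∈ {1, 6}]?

2

P(K ∈ {1, 6}) = 5/19.
Σ over the event: 1·4/19 + 6·1/19 = 10/19.
E[K | K ∈ {1, 6}] = (10/19) / (5/19) = 2.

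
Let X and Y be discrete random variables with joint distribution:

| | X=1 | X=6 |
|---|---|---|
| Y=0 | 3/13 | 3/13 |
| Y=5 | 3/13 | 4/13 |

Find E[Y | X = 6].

P(X = 6) = 7/13.
Σ Y·P over the event = 0·(3/13) + 5·(4/13) = 20/13.
E[Y | X = 6] = (20/13) / (7/13) = 20/7.

20/7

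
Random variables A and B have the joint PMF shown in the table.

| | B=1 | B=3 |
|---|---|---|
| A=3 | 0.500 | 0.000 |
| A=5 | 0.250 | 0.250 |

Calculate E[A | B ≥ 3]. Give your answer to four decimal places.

P(B ≥ 3) = 0.250.
Σ A·P over the event = 5·(0.250) = 1.250.
E[A | B ≥ 3] = (1.250) / (0.250) = 5.0000.

5.0000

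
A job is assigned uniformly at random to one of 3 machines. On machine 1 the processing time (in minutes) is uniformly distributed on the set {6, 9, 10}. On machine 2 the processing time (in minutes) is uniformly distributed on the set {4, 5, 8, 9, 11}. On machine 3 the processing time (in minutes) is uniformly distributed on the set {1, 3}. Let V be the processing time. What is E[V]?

266/45

E[V | machine 1] = (6+9+10)/3 = 25/3.
E[V | machine 2] = (4+5+8+9+11)/5 = 37/5.
E[V | machine 3] = (1+3)/2 = 2.
By the law of total expectation,
E[V] = (1/3)·(25/3) + (1/3)·(37/5) + (1/3)·(2) = 266/45.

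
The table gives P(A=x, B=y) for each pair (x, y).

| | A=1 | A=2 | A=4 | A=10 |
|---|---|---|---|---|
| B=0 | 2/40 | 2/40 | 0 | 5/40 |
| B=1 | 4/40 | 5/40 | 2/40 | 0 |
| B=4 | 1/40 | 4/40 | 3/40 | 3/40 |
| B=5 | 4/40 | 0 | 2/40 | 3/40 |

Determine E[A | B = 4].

51/11

P(B = 4) = 11/40.
Σ A·P over the event = 1·(1/40) + 2·(4/40) + 4·(3/40) + 10·(3/40) = 51/40.
E[A | B = 4] = (51/40) / (11/40) = 51/11.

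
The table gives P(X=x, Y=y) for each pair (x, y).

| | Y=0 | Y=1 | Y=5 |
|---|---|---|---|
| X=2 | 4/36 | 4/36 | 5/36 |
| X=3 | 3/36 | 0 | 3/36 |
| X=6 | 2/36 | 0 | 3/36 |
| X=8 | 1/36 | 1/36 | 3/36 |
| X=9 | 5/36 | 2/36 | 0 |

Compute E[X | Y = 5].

61/14

P(Y = 5) = 7/18.
Σ X·P over the event = 2·(5/36) + 3·(3/36) + 6·(3/36) + 8·(3/36) = 61/36.
E[X | Y = 5] = (61/36) / (7/18) = 61/14.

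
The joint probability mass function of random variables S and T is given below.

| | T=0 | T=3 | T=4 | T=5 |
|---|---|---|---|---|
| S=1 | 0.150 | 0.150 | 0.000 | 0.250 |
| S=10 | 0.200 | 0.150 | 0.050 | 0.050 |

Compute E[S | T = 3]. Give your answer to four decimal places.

5.5000

P(T = 3) = 0.300.
Summing S·P(S=x,T=y) over the conditioning event gives 1.650.
E[S | T = 3] = (1.650) / (0.300) = 5.5000.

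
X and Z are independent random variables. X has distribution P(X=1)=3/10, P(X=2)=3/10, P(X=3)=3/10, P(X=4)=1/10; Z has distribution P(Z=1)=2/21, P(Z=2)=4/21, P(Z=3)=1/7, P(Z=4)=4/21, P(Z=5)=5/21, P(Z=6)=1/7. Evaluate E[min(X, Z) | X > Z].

P(X > Z) = 11/70.
Summing min(X,Z)·P(x,y) over outcomes with X > Z gives 11/42.
E[min(X, Z) | X > Z] = (11/42) / (11/70) = 5/3.

5/3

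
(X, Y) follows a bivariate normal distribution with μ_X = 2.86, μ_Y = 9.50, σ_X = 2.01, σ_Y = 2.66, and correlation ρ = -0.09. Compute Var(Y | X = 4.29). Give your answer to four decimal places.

7.0183

For a bivariate normal, Var(Y | X=x) = σ_Y²(1 − ρ²).
Var(Y | X=4.29) = (2.66)²·(1 − (-0.09)²) = 7.0756·0.9919 = 7.0183.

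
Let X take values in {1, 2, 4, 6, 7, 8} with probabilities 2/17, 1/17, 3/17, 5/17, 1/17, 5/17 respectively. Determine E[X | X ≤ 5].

8/3

P(X ≤ 5) = 6/17.
Σ over the event: 1·2/17 + 2·1/17 + 4·3/17 = 16/17.
E[X | X ≤ 5] = (16/17) / (6/17) = 8/3.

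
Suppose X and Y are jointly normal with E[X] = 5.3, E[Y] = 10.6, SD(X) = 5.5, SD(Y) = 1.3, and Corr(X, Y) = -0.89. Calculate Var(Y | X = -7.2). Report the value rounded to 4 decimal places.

Var(Y | X=x) = (1 − ρ²)·σ_Y².
Var(Y | X=-7.2) = (1.3)²·(1 − (-0.89)²) = 1.69·0.2079 = 0.3514.

0.3514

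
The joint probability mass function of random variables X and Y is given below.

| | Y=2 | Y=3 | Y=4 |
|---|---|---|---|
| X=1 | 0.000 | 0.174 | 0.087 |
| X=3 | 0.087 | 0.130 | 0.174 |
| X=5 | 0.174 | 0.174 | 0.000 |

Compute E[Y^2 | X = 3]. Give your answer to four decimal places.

11.0026

P(X = 3) = 0.391.
Σ Y^2·P over the event = 4·(0.087) + 9·(0.130) + 16·(0.174) = 4.302.
E[Y^2 | X = 3] = (4.302) / (0.391) = 11.0026.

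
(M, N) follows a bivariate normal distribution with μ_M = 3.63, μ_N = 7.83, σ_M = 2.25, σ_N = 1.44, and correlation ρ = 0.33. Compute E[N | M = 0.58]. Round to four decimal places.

7.1858

E[N | M=x] = μ_N + ρ(σ_N/σ_M)(x − μ_M) for jointly normal variables.
E[N | M=0.58] = 7.83 + (0.33)·(1.44/2.25)·(0.58 − (3.63)) = 7.83 + (0.2112)·(-3.05) = 7.1858.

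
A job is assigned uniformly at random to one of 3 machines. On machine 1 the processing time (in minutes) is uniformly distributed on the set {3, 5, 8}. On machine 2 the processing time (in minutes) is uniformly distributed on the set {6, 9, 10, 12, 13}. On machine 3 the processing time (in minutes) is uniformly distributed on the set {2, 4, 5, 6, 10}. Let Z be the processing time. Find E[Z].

E[Z | machine 1] = (3+5+8)/3 = 16/3.
E[Z | machine 2] = (6+9+10+12+13)/5 = 10.
E[Z | machine 3] = (2+4+5+6+10)/5 = 27/5.
E[Z] = (1/3)·(16/3) + (1/3)·(10) + (1/3)·(27/5) = 311/45.

311/45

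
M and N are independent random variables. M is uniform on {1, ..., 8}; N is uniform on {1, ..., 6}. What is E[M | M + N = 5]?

Outcomes with M + N = 5: (1,4), (2,3), (3,2), (4,1), each with probability 1/48.
E[M | M + N = 5] = (1 + 2 + 3 + 4) / 4 = 5/2.

5/2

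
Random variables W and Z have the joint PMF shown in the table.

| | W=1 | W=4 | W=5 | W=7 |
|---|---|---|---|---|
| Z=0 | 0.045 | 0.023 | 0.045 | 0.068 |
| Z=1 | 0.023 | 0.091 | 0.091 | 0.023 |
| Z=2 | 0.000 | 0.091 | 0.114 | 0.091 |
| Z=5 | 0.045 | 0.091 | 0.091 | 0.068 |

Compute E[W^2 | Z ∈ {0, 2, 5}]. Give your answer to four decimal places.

P(Z ∈ {0, 2, 5}) = 0.772.
Summing W^2·P(W=x,Z=y) over the conditioning event gives 20.743.
E[W^2 | Z ∈ {0, 2, 5}] = (20.743) / (0.772) = 26.8692.

26.8692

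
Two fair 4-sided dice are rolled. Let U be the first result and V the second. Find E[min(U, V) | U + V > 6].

P(U + V > 6) = 3/16.
Summing min(U,V)·P(x,y) over outcomes with U + V > 6 gives 5/8.
E[min(U, V) | U + V > 6] = (5/8) / (3/16) = 10/3.

10/3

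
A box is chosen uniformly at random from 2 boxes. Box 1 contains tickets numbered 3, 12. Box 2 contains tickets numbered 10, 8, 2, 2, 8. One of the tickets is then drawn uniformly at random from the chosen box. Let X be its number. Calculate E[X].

E[X | box 1] = (3+12)/2 = 15/2.
E[X | box 2] = (10+8+2+2+8)/5 = 6.
E[X] = (1/2)·(15/2) + (1/2)·(6) = 27/4.

27/4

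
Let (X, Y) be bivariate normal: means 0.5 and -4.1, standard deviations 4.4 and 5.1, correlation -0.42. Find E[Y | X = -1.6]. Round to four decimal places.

-3.0777

E[Y | X=x] = μ_Y + ρ(σ_Y/σ_X)(x − μ_X) for jointly normal variables.
E[Y | X=-1.6] = -4.1 + (-0.42)·(5.1/4.4)·(-1.6 − (0.5)) = -4.1 + (-0.48682)·(-2.1) = -3.0777.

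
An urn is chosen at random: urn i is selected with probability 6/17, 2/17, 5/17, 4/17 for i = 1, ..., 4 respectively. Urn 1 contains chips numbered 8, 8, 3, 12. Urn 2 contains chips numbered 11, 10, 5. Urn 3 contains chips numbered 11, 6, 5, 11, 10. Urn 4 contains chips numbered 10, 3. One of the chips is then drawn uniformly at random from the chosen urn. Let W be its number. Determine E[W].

E[W | urn 1] = (8+8+3+12)/4 = 31/4.
E[W | urn 2] = (11+10+5)/3 = 26/3.
E[W | urn 3] = (11+6+5+11+10)/5 = 43/5.
E[W | urn 4] = (10+3)/2 = 13/2.
E[W] = (6/17)·(31/4) + (2/17)·(26/3) + (5/17)·(43/5) + (4/17)·(13/2) = 797/102.

797/102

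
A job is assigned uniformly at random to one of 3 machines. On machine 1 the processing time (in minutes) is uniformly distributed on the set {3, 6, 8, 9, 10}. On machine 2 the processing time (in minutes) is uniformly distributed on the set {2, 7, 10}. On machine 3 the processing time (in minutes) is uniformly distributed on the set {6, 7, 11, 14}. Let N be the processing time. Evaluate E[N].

E[N | machine 1] = (3+6+8+9+10)/5 = 36/5.
E[N | machine 2] = (2+7+10)/3 = 19/3.
E[N | machine 3] = (6+7+11+14)/4 = 19/2.
By the law of total expectation,
E[N] = (1/3)·(36/5) + (1/3)·(19/3) + (1/3)·(19/2) = 691/90.

691/90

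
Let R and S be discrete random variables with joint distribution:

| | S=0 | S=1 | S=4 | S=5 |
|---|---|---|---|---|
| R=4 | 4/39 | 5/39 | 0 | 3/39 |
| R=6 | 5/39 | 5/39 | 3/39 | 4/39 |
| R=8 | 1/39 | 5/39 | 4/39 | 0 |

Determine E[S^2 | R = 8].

P(R = 8) = 10/39.
Σ S^2·P over the event = 0·(1/39) + 1·(5/39) + 16·(4/39) = 23/13.
E[S^2 | R = 8] = (23/13) / (10/39) = 69/10.

69/10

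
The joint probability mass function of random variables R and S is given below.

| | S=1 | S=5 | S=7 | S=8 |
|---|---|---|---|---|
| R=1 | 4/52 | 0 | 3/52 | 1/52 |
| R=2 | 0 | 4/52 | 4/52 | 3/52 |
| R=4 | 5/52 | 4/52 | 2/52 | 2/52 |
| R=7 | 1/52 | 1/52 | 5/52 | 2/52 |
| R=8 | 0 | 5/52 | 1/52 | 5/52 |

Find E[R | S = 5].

71/14

P(S = 5) = 7/26.
Σ R·P over the event = 2·(4/52) + 4·(4/52) + 7·(1/52) + 8·(5/52) = 71/52.
E[R | S = 5] = (71/52) / (7/26) = 71/14.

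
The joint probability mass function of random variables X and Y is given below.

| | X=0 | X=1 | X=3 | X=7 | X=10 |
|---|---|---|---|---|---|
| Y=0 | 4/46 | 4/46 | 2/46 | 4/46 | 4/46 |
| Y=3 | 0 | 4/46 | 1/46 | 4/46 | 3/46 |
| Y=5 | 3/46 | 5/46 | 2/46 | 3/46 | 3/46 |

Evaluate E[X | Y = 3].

65/12

P(Y = 3) = 6/23.
Σ X·P over the event = 1·(4/46) + 3·(1/46) + 7·(4/46) + 10·(3/46) = 65/46.
E[X | Y = 3] = (65/46) / (6/23) = 65/12.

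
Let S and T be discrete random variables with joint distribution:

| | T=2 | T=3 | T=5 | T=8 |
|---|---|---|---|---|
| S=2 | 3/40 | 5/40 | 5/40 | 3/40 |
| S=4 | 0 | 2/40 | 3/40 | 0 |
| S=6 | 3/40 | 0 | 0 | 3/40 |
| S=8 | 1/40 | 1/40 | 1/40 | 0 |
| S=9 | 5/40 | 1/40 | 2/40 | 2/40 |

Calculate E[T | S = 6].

P(S = 6) = 3/20.
Σ T·P over the event = 2·(3/40) + 8·(3/40) = 3/4.
E[T | S = 6] = (3/4) / (3/20) = 5.

5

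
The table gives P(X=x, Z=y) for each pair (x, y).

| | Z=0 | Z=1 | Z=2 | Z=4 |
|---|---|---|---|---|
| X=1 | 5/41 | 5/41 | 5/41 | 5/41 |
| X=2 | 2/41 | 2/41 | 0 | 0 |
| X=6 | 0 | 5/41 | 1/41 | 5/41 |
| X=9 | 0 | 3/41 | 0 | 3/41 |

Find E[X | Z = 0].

P(Z = 0) = 7/41.
Σ X·P over the event = 1·(5/41) + 2·(2/41) = 9/41.
E[X | Z = 0] = (9/41) / (7/41) = 9/7.

9/7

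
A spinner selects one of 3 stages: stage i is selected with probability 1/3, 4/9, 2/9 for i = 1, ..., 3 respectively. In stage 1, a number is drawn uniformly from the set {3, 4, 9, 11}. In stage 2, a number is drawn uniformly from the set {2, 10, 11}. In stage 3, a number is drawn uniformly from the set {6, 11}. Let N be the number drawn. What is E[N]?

E[N | stage 1] = (3+4+9+11)/4 = 27/4.
E[N | stage 2] = (2+10+11)/3 = 23/3.
E[N | stage 3] = (6+11)/2 = 17/2.
By the law of total expectation,
E[N] = (1/3)·(27/4) + (4/9)·(23/3) + (2/9)·(17/2) = 815/108.

815/108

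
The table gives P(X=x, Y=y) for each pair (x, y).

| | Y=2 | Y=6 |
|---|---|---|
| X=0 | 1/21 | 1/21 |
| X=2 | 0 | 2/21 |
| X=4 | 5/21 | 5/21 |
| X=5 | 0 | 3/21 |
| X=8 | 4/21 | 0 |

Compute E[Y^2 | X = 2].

P(X = 2) = 2/21.
Summing Y^2·P(X=x,Y=y) over the conditioning event gives 24/7.
E[Y^2 | X = 2] = (24/7) / (2/21) = 36.

36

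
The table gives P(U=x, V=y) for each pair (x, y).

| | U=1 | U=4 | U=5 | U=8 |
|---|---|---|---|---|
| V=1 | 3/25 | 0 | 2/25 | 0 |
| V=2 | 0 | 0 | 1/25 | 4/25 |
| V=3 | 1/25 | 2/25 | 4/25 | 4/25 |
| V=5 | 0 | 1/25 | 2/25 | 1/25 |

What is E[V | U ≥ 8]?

25/9

P(U ≥ 8) = 9/25.
Summing V·P(U=x,V=y) over the conditioning event gives 1.
E[V | U ≥ 8] = (1) / (9/25) = 25/9.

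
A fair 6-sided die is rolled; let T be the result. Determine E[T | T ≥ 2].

4

Given T ≥ 2, T is equally likely to be any of {2, 3, 4, 5, 6}.
E[T | T ≥ 2] = (2 + 3 + 4 + 5 + 6) / 5 = 4.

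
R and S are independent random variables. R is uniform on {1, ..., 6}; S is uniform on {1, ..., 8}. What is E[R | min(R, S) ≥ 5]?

11/2

Outcomes with min(R, S) ≥ 5: (5,5), (5,6), (5,7), (5,8), (6,5), (6,6), (6,7), (6,8), each with probability 1/48.
E[R | min(R, S) ≥ 5] = (5 + 5 + 5 + 5 + 6 + 6 + 6 + 6) / 8 = 11/2.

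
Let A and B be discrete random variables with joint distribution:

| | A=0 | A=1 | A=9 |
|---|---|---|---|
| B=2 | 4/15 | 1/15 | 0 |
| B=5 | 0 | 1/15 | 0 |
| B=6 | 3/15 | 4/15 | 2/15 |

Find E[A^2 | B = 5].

1

P(B = 5) = 1/15.
Σ A^2·P over the event = 1·(1/15) = 1/15.
E[A^2 | B = 5] = (1/15) / (1/15) = 1.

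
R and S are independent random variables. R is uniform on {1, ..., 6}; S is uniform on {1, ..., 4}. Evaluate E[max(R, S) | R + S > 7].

16/3

Outcomes with R + S > 7: (4,4), (5,3), (5,4), (6,2), (6,3), (6,4), each with probability 1/24.
E[max(R, S) | R + S > 7] = (4 + 5 + 5 + 6 + 6 + 6) / 6 = 16/3.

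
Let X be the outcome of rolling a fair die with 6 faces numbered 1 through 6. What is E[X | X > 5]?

Given X > 5, X is equally likely to be any of {6}.
E[X | X > 5] = (6) / 1 = 6.

6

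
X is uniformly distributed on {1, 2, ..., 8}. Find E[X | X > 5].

Given X > 5, X is equally likely to be any of {6, 7, 8}.
E[X | X > 5] = (6 + 7 + 8) / 3 = 7.

7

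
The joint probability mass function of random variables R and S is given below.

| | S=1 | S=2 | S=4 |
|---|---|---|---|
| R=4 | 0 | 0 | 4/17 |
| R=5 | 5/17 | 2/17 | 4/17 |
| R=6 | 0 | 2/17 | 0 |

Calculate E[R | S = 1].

5

P(S = 1) = 5/17.
Σ R·P over the event = 5·(5/17) = 25/17.
E[R | S = 1] = (25/17) / (5/17) = 5.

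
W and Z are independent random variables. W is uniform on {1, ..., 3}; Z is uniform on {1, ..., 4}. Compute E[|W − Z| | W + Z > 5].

Outcomes with W + Z > 5: (2,4), (3,3), (3,4), each with probability 1/12.
E[|W − Z| | W + Z > 5] = (2 + 0 + 1) / 3 = 1.

1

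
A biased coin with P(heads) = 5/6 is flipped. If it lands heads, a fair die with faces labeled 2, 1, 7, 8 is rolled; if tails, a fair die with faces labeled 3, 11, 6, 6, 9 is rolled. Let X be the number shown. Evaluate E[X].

59/12

E[X | heads] = (2+1+7+8)/4 = 9/2.
E[X | tails] = (3+11+6+6+9)/5 = 7.
E[X] = (5/6)·(9/2) + (1/6)·(7) = 59/12.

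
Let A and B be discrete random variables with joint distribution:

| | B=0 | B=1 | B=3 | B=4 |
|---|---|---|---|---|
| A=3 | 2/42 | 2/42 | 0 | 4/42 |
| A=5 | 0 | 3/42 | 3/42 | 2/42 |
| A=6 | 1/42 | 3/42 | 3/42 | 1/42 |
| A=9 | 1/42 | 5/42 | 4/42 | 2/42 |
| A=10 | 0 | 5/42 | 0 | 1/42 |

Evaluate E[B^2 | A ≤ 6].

P(A ≤ 6) = 4/7.
Summing B^2·P(A=x,B=y) over the conditioning event gives 29/7.
E[B^2 | A ≤ 6] = (29/7) / (4/7) = 29/4.

29/4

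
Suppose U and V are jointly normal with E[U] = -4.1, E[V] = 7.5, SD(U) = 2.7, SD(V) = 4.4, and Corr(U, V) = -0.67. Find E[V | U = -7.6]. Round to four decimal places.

11.3215

For a bivariate normal, E[V | U=x] = μ_V + ρ·(σ_V/σ_U)·(x − μ_U).
E[V | U=-7.6] = 7.5 + (-0.67)·(4.4/2.7)·(-7.6 − (-4.1)) = 7.5 + (-1.09185)·(-3.5) = 11.3215.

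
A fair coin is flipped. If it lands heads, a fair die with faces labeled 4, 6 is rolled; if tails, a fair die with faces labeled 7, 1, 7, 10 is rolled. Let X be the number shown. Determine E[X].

E[X | heads] = (4+6)/2 = 5.
E[X | tails] = (7+1+7+10)/4 = 25/4.
By the law of total expectation,
E[X] = (1/2)·(5) + (1/2)·(25/4) = 45/8.

45/8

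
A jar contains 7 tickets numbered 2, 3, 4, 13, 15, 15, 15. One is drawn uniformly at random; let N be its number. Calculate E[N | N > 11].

P(N > 11) = 4/7.
Σ over the event: 13·1/7 + 15·3/7 = 58/7.
E[N | N > 11] = (58/7) / (4/7) = 29/2.

29/2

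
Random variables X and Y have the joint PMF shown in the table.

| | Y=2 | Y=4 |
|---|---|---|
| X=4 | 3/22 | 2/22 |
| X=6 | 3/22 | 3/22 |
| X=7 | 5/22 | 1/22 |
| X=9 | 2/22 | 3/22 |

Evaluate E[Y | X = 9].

16/5

P(X = 9) = 5/22.
Summing Y·P(X=x,Y=y) over the conditioning event gives 8/11.
E[Y | X = 9] = (8/11) / (5/22) = 16/5.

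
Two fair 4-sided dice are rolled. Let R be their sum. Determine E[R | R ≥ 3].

P(R ≥ 3) = 15/16.
Σ over the event: 3·1/8 + 4·3/16 + 5·1/4 + 6·3/16 + 7·1/8 + 8·1/16 = 39/8.
E[R | R ≥ 3] = (39/8) / (15/16) = 26/5.

26/5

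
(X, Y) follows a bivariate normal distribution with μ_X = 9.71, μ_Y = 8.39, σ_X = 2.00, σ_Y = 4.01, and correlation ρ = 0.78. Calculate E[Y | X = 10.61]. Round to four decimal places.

E[Y | X=x] = μ_Y + ρ(σ_Y/σ_X)(x − μ_X) for jointly normal variables.
E[Y | X=10.61] = 8.39 + (0.78)·(4.01/2.00)·(10.61 − (9.71)) = 8.39 + (1.5639)·(0.9) = 9.7975.

9.7975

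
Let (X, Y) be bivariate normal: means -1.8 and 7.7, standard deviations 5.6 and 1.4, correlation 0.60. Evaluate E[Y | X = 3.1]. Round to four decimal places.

8.4350

E[Y | X=x] = μ_Y + ρ(σ_Y/σ_X)(x − μ_X) for jointly normal variables.
E[Y | X=3.1] = 7.7 + (0.60)·(1.4/5.6)·(3.1 − (-1.8)) = 7.7 + (0.15)·(4.9) = 8.4350.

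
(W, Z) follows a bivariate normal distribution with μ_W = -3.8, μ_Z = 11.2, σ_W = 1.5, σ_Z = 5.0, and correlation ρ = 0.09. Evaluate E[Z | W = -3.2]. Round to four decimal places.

11.3800

E[Z | W=x] = μ_Z + ρ(σ_Z/σ_W)(x − μ_W) for jointly normal variables.
E[Z | W=-3.2] = 11.2 + (0.09)·(5.0/1.5)·(-3.2 − (-3.8)) = 11.2 + (0.3)·(0.6) = 11.3800.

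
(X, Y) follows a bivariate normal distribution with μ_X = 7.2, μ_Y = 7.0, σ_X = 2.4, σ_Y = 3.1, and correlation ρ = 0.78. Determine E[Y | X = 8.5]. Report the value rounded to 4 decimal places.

8.3098

E[Y | X=x] = μ_Y + ρ(σ_Y/σ_X)(x − μ_X) for jointly normal variables.
E[Y | X=8.5] = 7.0 + (0.78)·(3.1/2.4)·(8.5 − (7.2)) = 7.0 + (1.0075)·(1.3) = 8.3098.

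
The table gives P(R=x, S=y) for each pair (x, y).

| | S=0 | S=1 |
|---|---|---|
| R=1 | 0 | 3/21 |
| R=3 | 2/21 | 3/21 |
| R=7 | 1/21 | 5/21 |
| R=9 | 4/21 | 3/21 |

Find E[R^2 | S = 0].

P(S = 0) = 1/3.
Σ R^2·P over the event = 9·(2/21) + 49·(1/21) + 81·(4/21) = 391/21.
E[R^2 | S = 0] = (391/21) / (1/3) = 391/7.

391/7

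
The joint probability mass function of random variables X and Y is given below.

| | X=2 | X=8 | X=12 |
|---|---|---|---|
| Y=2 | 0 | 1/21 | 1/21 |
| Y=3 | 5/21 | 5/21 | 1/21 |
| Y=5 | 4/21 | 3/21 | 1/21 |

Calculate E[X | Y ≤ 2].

10

P(Y ≤ 2) = 2/21.
Σ X·P over the event = 8·(1/21) + 12·(1/21) = 20/21.
E[X | Y ≤ 2] = (20/21) / (2/21) = 10.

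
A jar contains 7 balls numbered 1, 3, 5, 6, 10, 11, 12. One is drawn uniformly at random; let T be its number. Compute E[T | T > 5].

39/4

P(T > 5) = 4/7.
Σ over the event: 6·1/7 + 10·1/7 + 11·1/7 + 12·1/7 = 39/7.
E[T | T > 5] = (39/7) / (4/7) = 39/4.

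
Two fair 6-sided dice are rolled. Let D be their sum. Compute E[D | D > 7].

28/3

P(D > 7) = 5/12.
Σ over the event: 8·5/36 + 9·1/9 + 10·1/12 + 11·1/18 + 12·1/36 = 35/9.
E[D | D > 7] = (35/9) / (5/12) = 28/3.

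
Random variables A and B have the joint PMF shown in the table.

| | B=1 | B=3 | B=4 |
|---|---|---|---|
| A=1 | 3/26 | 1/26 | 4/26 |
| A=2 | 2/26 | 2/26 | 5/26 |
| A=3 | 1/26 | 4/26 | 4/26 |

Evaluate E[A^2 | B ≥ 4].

P(B ≥ 4) = 1/2.
Summing A^2·P(A=x,B=y) over the conditioning event gives 30/13.
E[A^2 | B ≥ 4] = (30/13) / (1/2) = 60/13.

60/13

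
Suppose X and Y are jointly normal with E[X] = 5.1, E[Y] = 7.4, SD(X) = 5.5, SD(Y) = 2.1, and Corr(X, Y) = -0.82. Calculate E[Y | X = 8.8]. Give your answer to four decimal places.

6.2416

The regression of Y on X has slope ρ·σ_Y/σ_X and passes through (μ_X, μ_Y).
E[Y | X=8.8] = 7.4 + (-0.82)·(2.1/5.5)·(8.8 − (5.1)) = 7.4 + (-0.31309)·(3.7) = 6.2416.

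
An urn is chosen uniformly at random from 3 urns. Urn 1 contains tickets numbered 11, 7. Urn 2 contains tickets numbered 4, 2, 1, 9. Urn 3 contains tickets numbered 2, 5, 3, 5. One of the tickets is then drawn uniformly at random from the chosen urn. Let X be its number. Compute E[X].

E[X | urn 1] = (11+7)/2 = 9.
E[X | urn 2] = (4+2+1+9)/4 = 4.
E[X | urn 3] = (2+5+3+5)/4 = 15/4.
By the law of total expectation,
E[X] = (1/3)·(9) + (1/3)·(4) + (1/3)·(15/4) = 67/12.

67/12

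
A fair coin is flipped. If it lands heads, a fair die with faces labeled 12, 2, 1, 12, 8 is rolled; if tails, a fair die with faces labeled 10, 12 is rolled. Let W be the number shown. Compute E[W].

9

E[W | heads] = (12+2+1+12+8)/5 = 7.
E[W | tails] = (10+12)/2 = 11.
E[W] = (1/2)·(7) + (1/2)·(11) = 9.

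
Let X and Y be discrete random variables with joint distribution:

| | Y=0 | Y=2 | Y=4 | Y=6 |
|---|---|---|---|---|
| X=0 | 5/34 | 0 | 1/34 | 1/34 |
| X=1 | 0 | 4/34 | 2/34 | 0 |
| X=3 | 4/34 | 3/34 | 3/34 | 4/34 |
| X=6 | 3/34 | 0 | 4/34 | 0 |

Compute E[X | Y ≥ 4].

47/15

P(Y ≥ 4) = 15/34.
Σ X·P over the event = 0·(1/34) + 0·(1/34) + 1·(2/34) + 3·(3/34) + 3·(4/34) + 6·(4/34) = 47/34.
E[X | Y ≥ 4] = (47/34) / (15/34) = 47/15.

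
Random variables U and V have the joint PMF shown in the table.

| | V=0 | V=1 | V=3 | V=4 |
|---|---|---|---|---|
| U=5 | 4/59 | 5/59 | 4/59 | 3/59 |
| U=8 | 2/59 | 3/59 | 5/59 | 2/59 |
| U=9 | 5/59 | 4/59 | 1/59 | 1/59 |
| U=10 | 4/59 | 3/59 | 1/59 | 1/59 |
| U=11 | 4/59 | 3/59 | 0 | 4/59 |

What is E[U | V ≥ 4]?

94/11

P(V ≥ 4) = 11/59.
Σ U·P over the event = 5·(3/59) + 8·(2/59) + 9·(1/59) + 10·(1/59) + 11·(4/59) = 94/59.
E[U | V ≥ 4] = (94/59) / (11/59) = 94/11.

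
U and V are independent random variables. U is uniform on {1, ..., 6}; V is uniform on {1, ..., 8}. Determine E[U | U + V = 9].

Outcomes with U + V = 9: (1,8), (2,7), (3,6), (4,5), (5,4), (6,3), each with probability 1/48.
E[U | U + V = 9] = (1 + 2 + 3 + 4 + 5 + 6) / 6 = 7/2.

7/2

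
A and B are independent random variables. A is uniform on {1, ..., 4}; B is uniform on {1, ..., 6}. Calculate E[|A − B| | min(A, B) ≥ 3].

Outcomes with min(A, B) ≥ 3: (3,3), (3,4), (3,5), (3,6), (4,3), (4,4), (4,5), (4,6), each with probability 1/24.
E[|A − B| | min(A, B) ≥ 3] = (0 + 1 + 2 + 3 + 1 + 0 + 1 + 2) / 8 = 5/4.

5/4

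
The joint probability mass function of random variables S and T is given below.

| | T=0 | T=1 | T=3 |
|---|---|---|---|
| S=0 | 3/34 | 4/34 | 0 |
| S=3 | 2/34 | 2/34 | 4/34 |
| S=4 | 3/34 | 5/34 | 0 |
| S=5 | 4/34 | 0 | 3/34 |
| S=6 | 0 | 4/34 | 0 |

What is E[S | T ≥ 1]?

P(T ≥ 1) = 11/17.
Σ S·P over the event = 0·(4/34) + 3·(2/34) + 3·(4/34) + 4·(5/34) + 5·(3/34) + 6·(4/34) = 77/34.
E[S | T ≥ 1] = (77/34) / (11/17) = 7/2.

7/2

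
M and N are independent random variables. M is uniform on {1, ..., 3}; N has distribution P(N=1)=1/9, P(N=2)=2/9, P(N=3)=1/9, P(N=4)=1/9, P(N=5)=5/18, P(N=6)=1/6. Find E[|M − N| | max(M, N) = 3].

7/6

P(max(M, N) = 3) = 2/9.
Summing |M−N|·P(x,y) over outcomes with max(M, N) = 3 gives 7/27.
E[|M − N| | max(M, N) = 3] = (7/27) / (2/9) = 7/6.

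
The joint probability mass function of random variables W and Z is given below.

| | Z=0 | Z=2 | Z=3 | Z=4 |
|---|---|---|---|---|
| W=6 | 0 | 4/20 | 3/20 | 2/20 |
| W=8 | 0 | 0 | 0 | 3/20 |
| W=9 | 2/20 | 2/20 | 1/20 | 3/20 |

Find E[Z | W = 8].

4

P(W = 8) = 3/20.
Σ Z·P over the event = 4·(3/20) = 3/5.
E[Z | W = 8] = (3/5) / (3/20) = 4.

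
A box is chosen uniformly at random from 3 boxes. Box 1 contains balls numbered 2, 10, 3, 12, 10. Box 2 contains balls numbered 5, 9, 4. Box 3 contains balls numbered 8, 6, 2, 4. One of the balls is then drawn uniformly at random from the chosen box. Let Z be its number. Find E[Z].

92/15

E[Z | box 1] = (2+10+3+12+10)/5 = 37/5.
E[Z | box 2] = (5+9+4)/3 = 6.
E[Z | box 3] = (8+6+2+4)/4 = 5.
By the law of total expectation,
E[Z] = (1/3)·(37/5) + (1/3)·(6) + (1/3)·(5) = 92/15.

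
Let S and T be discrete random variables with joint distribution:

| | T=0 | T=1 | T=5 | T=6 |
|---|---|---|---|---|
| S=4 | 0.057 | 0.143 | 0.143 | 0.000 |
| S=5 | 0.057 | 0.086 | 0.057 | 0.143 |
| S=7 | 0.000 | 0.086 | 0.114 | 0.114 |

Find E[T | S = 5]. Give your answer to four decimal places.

P(S = 5) = 0.343.
Summing T·P(S=x,T=y) over the conditioning event gives 1.229.
E[T | S = 5] = (1.229) / (0.343) = 3.5831.

3.5831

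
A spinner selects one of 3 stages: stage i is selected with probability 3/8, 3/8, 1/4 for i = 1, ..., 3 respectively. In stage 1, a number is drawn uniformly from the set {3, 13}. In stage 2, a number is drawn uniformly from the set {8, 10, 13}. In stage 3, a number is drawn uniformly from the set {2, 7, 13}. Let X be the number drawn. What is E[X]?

E[X | stage 1] = (3+13)/2 = 8.
E[X | stage 2] = (8+10+13)/3 = 31/3.
E[X | stage 3] = (2+7+13)/3 = 22/3.
E[X] = (3/8)·(8) + (3/8)·(31/3) + (1/4)·(22/3) = 209/24.

209/24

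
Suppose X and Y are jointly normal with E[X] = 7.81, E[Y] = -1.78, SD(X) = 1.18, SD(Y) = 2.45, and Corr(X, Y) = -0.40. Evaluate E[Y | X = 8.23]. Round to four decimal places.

-2.1288

For a bivariate normal, E[Y | X=x] = μ_Y + ρ·(σ_Y/σ_X)·(x − μ_X).
E[Y | X=8.23] = -1.78 + (-0.40)·(2.45/1.18)·(8.23 − (7.81)) = -1.78 + (-0.83051)·(0.42) = -2.1288.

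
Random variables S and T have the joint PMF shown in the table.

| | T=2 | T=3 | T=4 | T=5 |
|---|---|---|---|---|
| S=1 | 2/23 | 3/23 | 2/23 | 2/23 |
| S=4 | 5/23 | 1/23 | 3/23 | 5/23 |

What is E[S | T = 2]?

22/7

P(T = 2) = 7/23.
Σ S·P over the event = 1·(2/23) + 4·(5/23) = 22/23.
E[S | T = 2] = (22/23) / (7/23) = 22/7.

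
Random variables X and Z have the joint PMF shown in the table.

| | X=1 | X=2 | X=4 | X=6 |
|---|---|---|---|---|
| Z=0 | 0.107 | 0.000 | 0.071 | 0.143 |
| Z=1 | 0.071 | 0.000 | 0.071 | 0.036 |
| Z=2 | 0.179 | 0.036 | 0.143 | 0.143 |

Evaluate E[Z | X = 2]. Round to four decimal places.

P(X = 2) = 0.036.
Σ Z·P over the event = 2·(0.036) = 0.072.
E[Z | X = 2] = (0.072) / (0.036) = 2.0000.

2.0000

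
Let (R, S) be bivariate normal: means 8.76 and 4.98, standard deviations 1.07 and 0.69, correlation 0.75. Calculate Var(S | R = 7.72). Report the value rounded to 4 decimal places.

0.2083

The conditional variance in a bivariate normal is σ_S²(1 − ρ²), independent of x.
Var(S | R=7.72) = (0.69)²·(1 − (0.75)²) = 0.4761·0.4375 = 0.2083.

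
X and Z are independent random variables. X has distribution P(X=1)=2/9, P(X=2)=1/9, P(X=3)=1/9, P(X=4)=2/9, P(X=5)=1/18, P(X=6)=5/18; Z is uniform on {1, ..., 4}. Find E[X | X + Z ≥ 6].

P(X + Z ≥ 6) = 7/12.
Summing X·P(x,y) over outcomes with X + Z ≥ 6 gives 17/6.
E[X | X + Z ≥ 6] = (17/6) / (7/12) = 34/7.

34/7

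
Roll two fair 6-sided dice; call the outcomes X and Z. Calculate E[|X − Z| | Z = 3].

Outcomes with Z = 3: (1,3), (2,3), (3,3), (4,3), (5,3), (6,3), each with probability 1/36.
E[|X − Z| | Z = 3] = (2 + 1 + 0 + 1 + 2 + 3) / 6 = 3/2.

3/2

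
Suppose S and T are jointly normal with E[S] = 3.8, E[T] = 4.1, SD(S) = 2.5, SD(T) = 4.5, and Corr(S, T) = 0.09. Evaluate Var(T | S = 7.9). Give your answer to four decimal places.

Var(T | S=x) = (1 − ρ²)·σ_T².
Var(T | S=7.9) = (4.5)²·(1 − (0.09)²) = 20.25·0.9919 = 20.0860.

20.0860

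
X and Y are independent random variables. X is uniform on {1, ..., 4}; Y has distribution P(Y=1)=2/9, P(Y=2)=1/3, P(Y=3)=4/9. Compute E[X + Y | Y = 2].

9/2

P(Y = 2) = 1/3.
Summing (X+Y)·P(x,y) over outcomes with Y = 2 gives 3/2.
E[X + Y | Y = 2] = (3/2) / (1/3) = 9/2.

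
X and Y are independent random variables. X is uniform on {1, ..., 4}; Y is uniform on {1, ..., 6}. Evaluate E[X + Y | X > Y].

Outcomes with X > Y: (2,1), (3,1), (3,2), (4,1), (4,2), (4,3), each with probability 1/24.
E[X + Y | X > Y] = (3 + 4 + 5 + 5 + 6 + 7) / 6 = 5.

5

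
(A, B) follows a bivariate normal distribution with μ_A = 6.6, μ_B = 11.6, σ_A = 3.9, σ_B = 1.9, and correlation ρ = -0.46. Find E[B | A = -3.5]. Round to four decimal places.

13.8634

For a bivariate normal, E[B | A=x] = μ_B + ρ·(σ_B/σ_A)·(x − μ_A).
E[B | A=-3.5] = 11.6 + (-0.46)·(1.9/3.9)·(-3.5 − (6.6)) = 11.6 + (-0.2241)·(-10.1) = 13.8634.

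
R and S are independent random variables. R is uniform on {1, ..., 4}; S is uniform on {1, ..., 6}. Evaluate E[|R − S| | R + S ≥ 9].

2

Outcomes with R + S ≥ 9: (3,6), (4,5), (4,6), each with probability 1/24.
E[|R − S| | R + S ≥ 9] = (3 + 1 + 2) / 3 = 2.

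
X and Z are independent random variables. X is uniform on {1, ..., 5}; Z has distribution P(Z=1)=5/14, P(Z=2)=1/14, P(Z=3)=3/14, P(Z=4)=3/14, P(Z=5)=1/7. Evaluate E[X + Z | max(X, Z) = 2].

22/7

P(max(X, Z) = 2) = 1/10.
Summing (X+Z)·P(x,y) over outcomes with max(X, Z) = 2 gives 11/35.
E[X + Z | max(X, Z) = 2] = (11/35) / (1/10) = 22/7.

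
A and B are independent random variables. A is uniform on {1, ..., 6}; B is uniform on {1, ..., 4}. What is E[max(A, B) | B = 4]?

9/2

Outcomes with B = 4: (1,4), (2,4), (3,4), (4,4), (5,4), (6,4), each with probability 1/24.
E[max(A, B) | B = 4] = (4 + 4 + 4 + 4 + 5 + 6) / 6 = 9/2.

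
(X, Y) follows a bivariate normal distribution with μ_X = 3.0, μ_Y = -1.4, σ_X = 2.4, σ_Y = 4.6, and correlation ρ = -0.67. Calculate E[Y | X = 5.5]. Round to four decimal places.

-4.6104

For a bivariate normal, E[Y | X=x] = μ_Y + ρ·(σ_Y/σ_X)·(x − μ_X).
E[Y | X=5.5] = -1.4 + (-0.67)·(4.6/2.4)·(5.5 − (3.0)) = -1.4 + (-1.28417)·(2.5) = -4.6104.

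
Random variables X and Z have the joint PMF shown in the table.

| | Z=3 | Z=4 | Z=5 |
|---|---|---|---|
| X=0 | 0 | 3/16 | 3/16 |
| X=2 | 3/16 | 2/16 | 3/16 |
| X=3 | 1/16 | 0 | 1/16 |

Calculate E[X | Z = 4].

4/5

P(Z = 4) = 5/16.
Σ X·P over the event = 0·(3/16) + 2·(2/16) = 1/4.
E[X | Z = 4] = (1/4) / (5/16) = 4/5.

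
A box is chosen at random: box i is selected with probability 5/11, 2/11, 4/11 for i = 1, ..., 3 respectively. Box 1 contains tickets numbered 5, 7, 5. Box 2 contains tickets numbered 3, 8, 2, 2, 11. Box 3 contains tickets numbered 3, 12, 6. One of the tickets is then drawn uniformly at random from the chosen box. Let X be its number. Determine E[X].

91/15

E[X | box 1] = (5+7+5)/3 = 17/3.
E[X | box 2] = (3+8+2+2+11)/5 = 26/5.
E[X | box 3] = (3+12+6)/3 = 7.
E[X] = (5/11)·(17/3) + (2/11)·(26/5) + (4/11)·(7) = 91/15.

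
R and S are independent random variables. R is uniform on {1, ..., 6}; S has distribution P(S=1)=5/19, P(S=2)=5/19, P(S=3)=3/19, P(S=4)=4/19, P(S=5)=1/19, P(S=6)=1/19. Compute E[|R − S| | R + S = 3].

1

P(R + S = 3) = 5/57.
Summing |R−S|·P(x,y) over outcomes with R + S = 3 gives 5/57.
E[|R − S| | R + S = 3] = (5/57) / (5/57) = 1.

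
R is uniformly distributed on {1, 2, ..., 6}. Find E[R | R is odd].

3

Given R is odd, R is equally likely to be any of {1, 3, 5}.
E[R | R is odd] = (1 + 3 + 5) / 3 = 3.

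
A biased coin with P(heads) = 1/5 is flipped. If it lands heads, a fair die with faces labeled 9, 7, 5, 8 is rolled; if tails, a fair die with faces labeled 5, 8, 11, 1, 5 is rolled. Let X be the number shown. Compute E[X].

E[X | heads] = (9+7+5+8)/4 = 29/4.
E[X | tails] = (5+8+11+1+5)/5 = 6.
By the law of total expectation,
E[X] = (1/5)·(29/4) + (4/5)·(6) = 25/4.

25/4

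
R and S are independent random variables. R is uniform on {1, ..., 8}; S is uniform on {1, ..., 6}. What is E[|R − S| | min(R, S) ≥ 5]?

Outcomes with min(R, S) ≥ 5: (5,5), (5,6), (6,5), (6,6), (7,5), (7,6), (8,5), (8,6), each with probability 1/48.
E[|R − S| | min(R, S) ≥ 5] = (0 + 1 + 1 + 0 + 2 + 1 + 3 + 2) / 8 = 5/4.

5/4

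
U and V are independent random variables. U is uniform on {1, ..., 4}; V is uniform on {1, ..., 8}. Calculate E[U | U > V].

P(U > V) = 3/16.
Summing U·P(x,y) over outcomes with U > V gives 5/8.
E[U | U > V] = (5/8) / (3/16) = 10/3.

10/3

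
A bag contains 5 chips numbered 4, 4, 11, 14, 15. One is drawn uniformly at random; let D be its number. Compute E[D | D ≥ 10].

40/3

P(D ≥ 10) = 3/5.
Σ over the event: 11·1/5 + 14·1/5 + 15·1/5 = 8.
E[D | D ≥ 10] = (8) / (3/5) = 40/3.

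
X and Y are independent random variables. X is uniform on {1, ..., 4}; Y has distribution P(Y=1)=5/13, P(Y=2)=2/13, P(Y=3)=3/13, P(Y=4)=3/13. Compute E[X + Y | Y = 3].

11/2

P(Y = 3) = 3/13.
Summing (X+Y)·P(x,y) over outcomes with Y = 3 gives 33/26.
E[X + Y | Y = 3] = (33/26) / (3/13) = 11/2.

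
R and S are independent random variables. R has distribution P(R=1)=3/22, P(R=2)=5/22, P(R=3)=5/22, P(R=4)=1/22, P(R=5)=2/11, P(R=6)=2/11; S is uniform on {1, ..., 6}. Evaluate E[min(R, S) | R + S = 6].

17/9

P(R + S = 6) = 3/22.
Summing min(R,S)·P(x,y) over outcomes with R + S = 6 gives 17/66.
E[min(R, S) | R + S = 6] = (17/66) / (3/22) = 17/9.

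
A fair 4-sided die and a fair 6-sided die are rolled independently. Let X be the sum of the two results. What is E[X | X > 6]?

P(X > 6) = 5/12.
Σ over the event: 7·1/6 + 8·1/8 + 9·1/12 + 10·1/24 = 10/3.
E[X | X > 6] = (10/3) / (5/12) = 8.

8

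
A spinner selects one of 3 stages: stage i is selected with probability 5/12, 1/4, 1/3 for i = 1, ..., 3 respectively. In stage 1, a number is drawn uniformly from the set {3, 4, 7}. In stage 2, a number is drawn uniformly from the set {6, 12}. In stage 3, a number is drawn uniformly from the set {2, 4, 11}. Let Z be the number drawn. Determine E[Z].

E[Z | stage 1] = (3+4+7)/3 = 14/3.
E[Z | stage 2] = (6+12)/2 = 9.
E[Z | stage 3] = (2+4+11)/3 = 17/3.
By the law of total expectation,
E[Z] = (5/12)·(14/3) + (1/4)·(9) + (1/3)·(17/3) = 73/12.

73/12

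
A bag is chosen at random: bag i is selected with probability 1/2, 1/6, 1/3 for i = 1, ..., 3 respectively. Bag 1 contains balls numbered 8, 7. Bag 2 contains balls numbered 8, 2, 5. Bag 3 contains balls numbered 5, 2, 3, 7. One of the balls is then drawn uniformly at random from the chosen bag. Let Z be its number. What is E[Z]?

6

E[Z | bag 1] = (8+7)/2 = 15/2.
E[Z | bag 2] = (8+2+5)/3 = 5.
E[Z | bag 3] = (5+2+3+7)/4 = 17/4.
E[Z] = (1/2)·(15/2) + (1/6)·(5) + (1/3)·(17/4) = 6.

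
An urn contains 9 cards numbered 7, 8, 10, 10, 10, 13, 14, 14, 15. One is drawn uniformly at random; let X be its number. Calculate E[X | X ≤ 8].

P(X ≤ 8) = 2/9.
Σ over the event: 7·1/9 + 8·1/9 = 5/3.
E[X | X ≤ 8] = (5/3) / (2/9) = 15/2.

15/2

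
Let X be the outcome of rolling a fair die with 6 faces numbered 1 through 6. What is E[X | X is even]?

4

Given X is even, X is equally likely to be any of {2, 4, 6}.
E[X | X is even] = (2 + 4 + 6) / 3 = 4.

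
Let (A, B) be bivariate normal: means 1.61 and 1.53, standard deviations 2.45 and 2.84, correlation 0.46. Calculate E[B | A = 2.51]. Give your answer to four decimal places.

For a bivariate normal, E[B | A=x] = μ_B + ρ·(σ_B/σ_A)·(x − μ_A).
E[B | A=2.51] = 1.53 + (0.46)·(2.84/2.45)·(2.51 − (1.61)) = 1.53 + (0.53322)·(0.9) = 2.0099.

2.0099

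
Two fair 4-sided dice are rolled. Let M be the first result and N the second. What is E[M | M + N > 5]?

10/3

Outcomes with M + N > 5: (2,4), (3,3), (3,4), (4,2), (4,3), (4,4), each with probability 1/16.
E[M | M + N > 5] = (2 + 3 + 3 + 4 + 4 + 4) / 6 = 10/3.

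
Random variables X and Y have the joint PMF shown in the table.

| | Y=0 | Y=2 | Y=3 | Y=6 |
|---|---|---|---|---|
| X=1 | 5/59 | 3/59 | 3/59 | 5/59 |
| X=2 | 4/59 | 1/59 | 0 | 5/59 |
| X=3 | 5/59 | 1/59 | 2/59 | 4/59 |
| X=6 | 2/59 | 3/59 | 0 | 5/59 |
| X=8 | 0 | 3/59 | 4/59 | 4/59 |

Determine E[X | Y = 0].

5/2

P(Y = 0) = 16/59.
Σ X·P over the event = 1·(5/59) + 2·(4/59) + 3·(5/59) + 6·(2/59) = 40/59.
E[X | Y = 0] = (40/59) / (16/59) = 5/2.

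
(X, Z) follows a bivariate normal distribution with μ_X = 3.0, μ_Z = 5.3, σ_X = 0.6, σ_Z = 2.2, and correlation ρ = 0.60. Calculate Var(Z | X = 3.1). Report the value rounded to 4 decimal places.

3.0976

For a bivariate normal, Var(Z | X=x) = σ_Z²(1 − ρ²).
Var(Z | X=3.1) = (2.2)²·(1 − (0.60)²) = 4.84·0.64 = 3.0976.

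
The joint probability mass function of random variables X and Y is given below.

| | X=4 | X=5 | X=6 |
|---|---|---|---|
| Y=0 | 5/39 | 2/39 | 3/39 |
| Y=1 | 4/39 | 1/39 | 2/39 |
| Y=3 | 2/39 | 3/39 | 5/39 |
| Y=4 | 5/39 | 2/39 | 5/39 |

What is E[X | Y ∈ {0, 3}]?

P(Y ∈ {0, 3}) = 20/39.
Summing X·P(X=x,Y=y) over the conditioning event gives 101/39.
E[X | Y ∈ {0, 3}] = (101/39) / (20/39) = 101/20.

101/20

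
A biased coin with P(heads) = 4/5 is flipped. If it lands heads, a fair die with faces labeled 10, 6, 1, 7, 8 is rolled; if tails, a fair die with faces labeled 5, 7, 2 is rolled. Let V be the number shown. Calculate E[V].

E[V | heads] = (10+6+1+7+8)/5 = 32/5.
E[V | tails] = (5+7+2)/3 = 14/3.
By the law of total expectation,
E[V] = (4/5)·(32/5) + (1/5)·(14/3) = 454/75.

454/75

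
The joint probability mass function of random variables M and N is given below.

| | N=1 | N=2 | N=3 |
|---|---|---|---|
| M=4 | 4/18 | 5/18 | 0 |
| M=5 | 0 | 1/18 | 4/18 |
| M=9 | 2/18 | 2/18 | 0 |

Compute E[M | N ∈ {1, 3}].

27/5

P(N ∈ {1, 3}) = 5/9.
Σ M·P over the event = 4·(4/18) + 5·(4/18) + 9·(2/18) = 3.
E[M | N ∈ {1, 3}] = (3) / (5/9) = 27/5.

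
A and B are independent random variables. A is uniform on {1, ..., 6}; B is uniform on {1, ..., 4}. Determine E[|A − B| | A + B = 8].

Outcomes with A + B = 8: (4,4), (5,3), (6,2), each with probability 1/24.
E[|A − B| | A + B = 8] = (0 + 2 + 4) / 3 = 2.

2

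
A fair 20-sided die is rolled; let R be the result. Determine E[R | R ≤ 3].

2

Given R ≤ 3, R is equally likely to be any of {1, 2, 3}.
E[R | R ≤ 3] = (1 + 2 + 3) / 3 = 2.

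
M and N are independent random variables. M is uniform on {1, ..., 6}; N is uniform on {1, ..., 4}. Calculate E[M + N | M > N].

P(M > N) = 7/12.
Summing (M+N)·P(x,y) over outcomes with M > N gives 47/12.
E[M + N | M > N] = (47/12) / (7/12) = 47/7.

47/7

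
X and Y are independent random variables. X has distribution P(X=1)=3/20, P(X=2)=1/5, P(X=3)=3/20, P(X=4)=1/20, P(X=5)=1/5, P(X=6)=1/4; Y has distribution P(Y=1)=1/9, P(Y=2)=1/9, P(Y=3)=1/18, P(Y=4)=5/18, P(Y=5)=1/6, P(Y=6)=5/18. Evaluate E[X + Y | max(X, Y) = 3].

P(max(X, Y) = 3) = 11/180.
Summing (X+Y)·P(x,y) over outcomes with max(X, Y) = 3 gives 13/45.
E[X + Y | max(X, Y) = 3] = (13/45) / (11/180) = 52/11.

52/11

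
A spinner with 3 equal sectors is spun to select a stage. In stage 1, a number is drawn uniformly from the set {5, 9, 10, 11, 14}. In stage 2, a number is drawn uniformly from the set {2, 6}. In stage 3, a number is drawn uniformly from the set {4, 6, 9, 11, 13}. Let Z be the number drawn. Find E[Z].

E[Z | stage 1] = (5+9+10+11+14)/5 = 49/5.
E[Z | stage 2] = (2+6)/2 = 4.
E[Z | stage 3] = (4+6+9+11+13)/5 = 43/5.
By the law of total expectation,
E[Z] = (1/3)·(49/5) + (1/3)·(4) + (1/3)·(43/5) = 112/15.

112/15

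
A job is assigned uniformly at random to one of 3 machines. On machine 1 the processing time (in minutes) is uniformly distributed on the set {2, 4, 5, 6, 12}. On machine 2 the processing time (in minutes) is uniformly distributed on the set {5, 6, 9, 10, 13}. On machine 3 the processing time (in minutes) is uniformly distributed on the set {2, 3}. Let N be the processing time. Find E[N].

169/30

E[N | machine 1] = (2+4+5+6+12)/5 = 29/5.
E[N | machine 2] = (5+6+9+10+13)/5 = 43/5.
E[N | machine 3] = (2+3)/2 = 5/2.
E[N] = (1/3)·(29/5) + (1/3)·(43/5) + (1/3)·(5/2) = 169/30.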